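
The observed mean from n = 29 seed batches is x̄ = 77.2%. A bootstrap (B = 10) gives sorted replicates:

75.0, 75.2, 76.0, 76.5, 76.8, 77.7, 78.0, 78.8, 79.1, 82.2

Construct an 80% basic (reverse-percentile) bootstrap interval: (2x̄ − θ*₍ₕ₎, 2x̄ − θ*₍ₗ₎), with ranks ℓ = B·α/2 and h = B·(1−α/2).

Percentile endpoints at ranks 1 and 9: θ*₍1₎ = 75.0, θ*₍9₎ = 79.1.
Basic interval reflects these around x̄:
  lower = 2 × 77.2 − 79.1 = 75.3
  upper = 2 × 77.2 − 75.0 = 79.4

(75.3, 79.4)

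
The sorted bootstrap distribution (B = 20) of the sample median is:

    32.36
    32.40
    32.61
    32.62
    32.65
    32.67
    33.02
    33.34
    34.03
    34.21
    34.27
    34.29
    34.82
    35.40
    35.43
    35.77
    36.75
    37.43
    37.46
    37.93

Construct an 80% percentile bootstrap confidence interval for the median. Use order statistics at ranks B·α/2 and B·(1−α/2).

(32.40, 37.43)

α = 0.20; lower rank = 20 × 0.100 = 2; upper rank = 20 × 0.900 = 18.
The 2nd smallest replicate is 32.40; the 18th is 37.43.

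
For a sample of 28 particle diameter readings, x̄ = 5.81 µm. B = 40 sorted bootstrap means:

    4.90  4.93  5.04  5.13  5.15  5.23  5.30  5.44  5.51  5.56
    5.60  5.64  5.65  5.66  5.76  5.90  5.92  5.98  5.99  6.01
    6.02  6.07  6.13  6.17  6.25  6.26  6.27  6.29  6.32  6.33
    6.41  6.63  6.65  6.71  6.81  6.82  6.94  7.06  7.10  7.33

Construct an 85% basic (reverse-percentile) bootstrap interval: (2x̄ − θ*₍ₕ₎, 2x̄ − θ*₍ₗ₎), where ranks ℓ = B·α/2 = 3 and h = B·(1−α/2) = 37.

(4.68, 6.58)

Percentile endpoints at ranks 3 and 37: θ*₍3₎ = 5.04, θ*₍37₎ = 6.94.
Basic interval reflects these around x̄:
  lower = 2 × 5.81 − 6.94 = 4.68
  upper = 2 × 5.81 − 5.04 = 6.58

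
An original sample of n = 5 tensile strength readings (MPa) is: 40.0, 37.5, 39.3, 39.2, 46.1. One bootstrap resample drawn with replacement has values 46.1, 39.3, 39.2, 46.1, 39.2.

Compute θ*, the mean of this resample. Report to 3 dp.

θ* = 41.980

Mean = (46.1 + 39.3 + 39.2 + 46.1 + 39.2) / 5 = 209.90 / 5 = 41.980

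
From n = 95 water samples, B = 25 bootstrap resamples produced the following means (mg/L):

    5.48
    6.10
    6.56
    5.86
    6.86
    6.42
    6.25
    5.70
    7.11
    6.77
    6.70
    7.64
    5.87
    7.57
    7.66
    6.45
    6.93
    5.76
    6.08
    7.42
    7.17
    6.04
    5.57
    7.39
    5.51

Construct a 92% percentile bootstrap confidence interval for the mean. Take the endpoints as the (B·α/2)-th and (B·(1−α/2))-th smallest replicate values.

(5.48, 7.64)

Sorted replicates: 5.48, 5.51, 5.57, 5.70, 5.76, 5.86, 5.87, 6.04, 6.08, 6.10, 6.25, 6.42, 6.45, 6.56, 6.70, 6.77, 6.86, 6.93, 7.11, 7.17, 7.39, 7.42, 7.57, 7.64, 7.66
α = 0.08; lower rank = 25 × 0.040 = 1; upper rank = 25 × 0.960 = 24.
The 1st smallest replicate is 5.48; the 24th is 7.64.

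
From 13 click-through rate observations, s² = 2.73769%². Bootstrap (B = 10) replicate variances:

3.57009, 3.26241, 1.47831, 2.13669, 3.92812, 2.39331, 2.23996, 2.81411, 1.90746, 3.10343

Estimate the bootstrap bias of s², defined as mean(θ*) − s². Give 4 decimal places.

bias = −0.0543

mean(θ*) = (3.57009 + 3.26241 + 1.47831 + 2.13669 + 3.92812 + 2.39331 + 2.23996 + 2.81411 + 1.90746 + 3.10343) / 10 = 2.68339
bias = 2.68339 − 2.73769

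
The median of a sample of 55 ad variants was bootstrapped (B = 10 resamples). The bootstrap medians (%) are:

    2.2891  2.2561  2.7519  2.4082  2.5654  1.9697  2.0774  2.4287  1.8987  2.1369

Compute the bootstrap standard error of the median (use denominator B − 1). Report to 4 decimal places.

Bootstrap SE is the standard deviation of the 10 replicate medians.
Mean of replicates: (2.2891 + 2.2561 + 2.7519 + 2.4082 + 2.5654 + 1.9697 + 2.0774 + 2.4287 + 1.8987 + 2.1369) / 10 = 22.78210 / 10 = 2.27821
Sum of squared deviations: (+0.01089)² + (−0.02211)² + (+0.47369)² + (+0.12999)² + (+0.28719)² + (−0.30851)² + (−0.20081)² + (+0.15049)² + (−0.37951)² + (−0.14131)² = 0.64651
Variance = 0.64651 / 9 = 0.07183
SE* = √0.07183

SE* = 0.2680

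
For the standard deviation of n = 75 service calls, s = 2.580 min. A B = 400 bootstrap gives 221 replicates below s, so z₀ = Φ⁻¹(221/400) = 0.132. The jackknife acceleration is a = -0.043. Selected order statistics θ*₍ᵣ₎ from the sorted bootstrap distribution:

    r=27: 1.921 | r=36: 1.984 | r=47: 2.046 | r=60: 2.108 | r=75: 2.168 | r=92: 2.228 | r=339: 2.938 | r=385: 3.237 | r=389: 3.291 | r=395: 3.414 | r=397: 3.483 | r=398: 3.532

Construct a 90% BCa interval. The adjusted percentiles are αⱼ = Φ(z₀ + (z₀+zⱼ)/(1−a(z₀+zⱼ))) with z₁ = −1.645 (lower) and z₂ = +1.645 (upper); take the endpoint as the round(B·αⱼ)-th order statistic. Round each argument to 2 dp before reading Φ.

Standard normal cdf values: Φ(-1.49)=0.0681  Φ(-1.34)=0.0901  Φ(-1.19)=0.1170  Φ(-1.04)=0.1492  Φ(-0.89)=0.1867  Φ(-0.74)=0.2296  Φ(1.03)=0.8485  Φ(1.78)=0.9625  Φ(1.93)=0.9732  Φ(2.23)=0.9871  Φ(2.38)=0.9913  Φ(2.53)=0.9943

(1.921, 3.237)

Lower: z₀ + z₁ = 0.132 + (-1.645) = -1.513; 1 − a(z₀+z₁) = 1 − (-0.043)(-1.513) = 0.9349; argument = 0.132 + (-1.513)/0.9349 = -1.4863 → -1.49.
α₁ = Φ(-1.49) = 0.0681; rank = round(400 × 0.0681) = 27; θ*₍27₎ = 1.921.
Upper: z₀ + z₂ = 1.777; 1 − a(z₀+z₂) = 1.0764; argument = 1.7829 → 1.78; α₂ = 0.9625; rank = 385; θ*₍385₎ = 3.237.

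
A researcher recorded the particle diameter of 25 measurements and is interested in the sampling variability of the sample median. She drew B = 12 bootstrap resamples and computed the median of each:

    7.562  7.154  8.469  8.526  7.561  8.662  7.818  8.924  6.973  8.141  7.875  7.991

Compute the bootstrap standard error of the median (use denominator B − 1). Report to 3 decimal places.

Bootstrap SE is the standard deviation of the 12 replicate medians.
Mean of replicates: (7.562 + 7.154 + 8.469 + 8.526 + 7.561 + 8.662 + 7.818 + 8.924 + 6.973 + 8.141 + 7.875 + 7.991) / 12 = 95.6560 / 12 = 7.9713
Sum of squared deviations: (−0.4093)² + (−0.8173)² + (+0.4977)² + (+0.5547)² + (−0.4103)² + (+0.6907)² + (−0.1533)² + (+0.9527)² + (−0.9983)² + (+0.1697)² + (−0.0963)² + (+0.0197)² = 4.0025
Variance = 4.0025 / 11 = 0.3639
SE* = √0.3639

SE* = 0.603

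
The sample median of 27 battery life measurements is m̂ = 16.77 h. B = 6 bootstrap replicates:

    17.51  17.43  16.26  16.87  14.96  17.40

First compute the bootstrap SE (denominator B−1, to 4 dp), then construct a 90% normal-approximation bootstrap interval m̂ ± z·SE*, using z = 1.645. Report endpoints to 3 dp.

Mean of replicates = 16.7383; sum of squared deviations = 4.9203; SE* = √(4.9203/5) = 0.9920
Margin = 1.645 × 0.9920 = 1.6318
Interval: 16.77 ± 1.6318

(15.138, 18.402)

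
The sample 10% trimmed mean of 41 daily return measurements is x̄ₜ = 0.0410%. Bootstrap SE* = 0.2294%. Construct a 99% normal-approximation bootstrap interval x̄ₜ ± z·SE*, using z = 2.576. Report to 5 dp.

Margin = 2.576 × 0.2294 = 0.590934
Interval: 0.0410 ± 0.590934

(-0.54993, 0.63193)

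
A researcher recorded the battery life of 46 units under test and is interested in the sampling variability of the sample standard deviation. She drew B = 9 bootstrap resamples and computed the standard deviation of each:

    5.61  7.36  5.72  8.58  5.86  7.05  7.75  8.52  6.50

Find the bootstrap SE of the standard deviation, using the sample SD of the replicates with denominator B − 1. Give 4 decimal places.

Bootstrap SE is the standard deviation of the 9 replicate standard deviations.
Mean of replicates: (5.61 + 7.36 + 5.72 + 8.58 + 5.86 + 7.05 + 7.75 + 8.52 + 6.50) / 9 = 62.95000 / 9 = 6.99444
Sum of squared deviations: (−1.38444)² + (+0.36556)² + (−1.27444)² + (+1.58556)² + (−1.13444)² + (+0.05556)² + (+0.75556)² + (+1.52556)² + (−0.49444)² = 10.62122
Variance = 10.62122 / 8 = 1.32765
SE* = √1.32765

SE* = 1.1522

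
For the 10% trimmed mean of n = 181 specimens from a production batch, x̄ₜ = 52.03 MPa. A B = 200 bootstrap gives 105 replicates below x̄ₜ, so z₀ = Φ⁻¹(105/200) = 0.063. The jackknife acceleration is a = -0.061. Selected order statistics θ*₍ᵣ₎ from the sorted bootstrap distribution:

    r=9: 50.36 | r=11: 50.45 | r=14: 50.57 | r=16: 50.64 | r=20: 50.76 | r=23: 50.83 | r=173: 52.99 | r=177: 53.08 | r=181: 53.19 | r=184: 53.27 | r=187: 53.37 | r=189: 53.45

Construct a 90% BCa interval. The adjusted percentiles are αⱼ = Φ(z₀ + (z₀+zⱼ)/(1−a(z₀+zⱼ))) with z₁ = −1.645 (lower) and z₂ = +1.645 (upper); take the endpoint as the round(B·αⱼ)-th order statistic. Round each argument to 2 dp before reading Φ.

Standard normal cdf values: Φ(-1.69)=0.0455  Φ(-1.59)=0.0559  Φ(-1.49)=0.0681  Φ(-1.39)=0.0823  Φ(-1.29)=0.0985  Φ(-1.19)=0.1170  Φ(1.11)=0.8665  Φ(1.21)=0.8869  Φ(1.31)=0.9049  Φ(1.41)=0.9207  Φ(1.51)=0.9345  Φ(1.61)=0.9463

Lower: z₀ + z₁ = 0.063 + (-1.645) = -1.582; 1 − a(z₀+z₁) = 1 − (-0.061)(-1.582) = 0.9035; argument = 0.063 + (-1.582)/0.9035 = -1.6880 → -1.69.
α₁ = Φ(-1.69) = 0.0455; rank = round(200 × 0.0455) = 9; θ*₍9₎ = 50.36.
Upper: z₀ + z₂ = 1.708; 1 − a(z₀+z₂) = 1.1042; argument = 1.6098 → 1.61; α₂ = 0.9463; rank = 189; θ*₍189₎ = 53.45.

(50.36, 53.45)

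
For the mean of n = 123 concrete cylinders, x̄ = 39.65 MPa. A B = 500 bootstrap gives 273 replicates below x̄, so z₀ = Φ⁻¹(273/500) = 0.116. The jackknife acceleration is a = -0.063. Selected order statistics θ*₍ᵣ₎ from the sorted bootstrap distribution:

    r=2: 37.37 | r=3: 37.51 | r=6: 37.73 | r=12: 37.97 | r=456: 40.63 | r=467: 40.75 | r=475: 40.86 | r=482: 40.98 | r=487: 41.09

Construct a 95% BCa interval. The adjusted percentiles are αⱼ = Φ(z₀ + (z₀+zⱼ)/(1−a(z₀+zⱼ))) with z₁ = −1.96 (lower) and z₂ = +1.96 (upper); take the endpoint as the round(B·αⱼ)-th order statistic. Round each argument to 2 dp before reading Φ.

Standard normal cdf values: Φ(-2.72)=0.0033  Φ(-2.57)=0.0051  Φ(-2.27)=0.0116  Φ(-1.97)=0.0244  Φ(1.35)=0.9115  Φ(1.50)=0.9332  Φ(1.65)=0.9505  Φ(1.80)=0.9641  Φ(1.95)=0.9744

Lower: z₀ + z₁ = 0.116 + (-1.960) = -1.844; 1 − a(z₀+z₁) = 1 − (-0.063)(-1.844) = 0.8838; argument = 0.116 + (-1.844)/0.8838 = -1.9704 → -1.97.
α₁ = Φ(-1.97) = 0.0244; rank = round(500 × 0.0244) = 12; θ*₍12₎ = 37.97.
Upper: z₀ + z₂ = 2.076; 1 − a(z₀+z₂) = 1.1308; argument = 1.9519 → 1.95; α₂ = 0.9744; rank = 487; θ*₍487₎ = 41.09.

(37.97, 41.09)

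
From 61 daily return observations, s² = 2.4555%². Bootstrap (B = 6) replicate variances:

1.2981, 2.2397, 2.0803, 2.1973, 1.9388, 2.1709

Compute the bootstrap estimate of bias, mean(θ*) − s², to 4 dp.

mean(θ*) = (1.2981 + 2.2397 + 2.0803 + 2.1973 + 1.9388 + 2.1709) / 6 = 1.98752
bias = 1.98752 − 2.4555

bias = −0.4680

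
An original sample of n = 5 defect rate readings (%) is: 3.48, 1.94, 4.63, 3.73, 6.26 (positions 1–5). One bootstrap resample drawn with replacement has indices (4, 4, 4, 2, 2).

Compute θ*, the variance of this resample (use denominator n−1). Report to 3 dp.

Resample values: 3.73, 3.73, 3.73, 1.94, 1.94.
Mean = 3.0140; sum of squared deviations = 3.8449
s² = 3.8449 / 4 = 0.9612

θ* = 0.961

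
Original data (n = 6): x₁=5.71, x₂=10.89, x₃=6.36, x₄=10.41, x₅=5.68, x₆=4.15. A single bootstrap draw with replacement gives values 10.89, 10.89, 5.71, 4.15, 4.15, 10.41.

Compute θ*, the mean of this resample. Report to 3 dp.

Mean = (10.89 + 10.89 + 5.71 + 4.15 + 4.15 + 10.41) / 6 = 46.200 / 6 = 7.700

θ* = 7.700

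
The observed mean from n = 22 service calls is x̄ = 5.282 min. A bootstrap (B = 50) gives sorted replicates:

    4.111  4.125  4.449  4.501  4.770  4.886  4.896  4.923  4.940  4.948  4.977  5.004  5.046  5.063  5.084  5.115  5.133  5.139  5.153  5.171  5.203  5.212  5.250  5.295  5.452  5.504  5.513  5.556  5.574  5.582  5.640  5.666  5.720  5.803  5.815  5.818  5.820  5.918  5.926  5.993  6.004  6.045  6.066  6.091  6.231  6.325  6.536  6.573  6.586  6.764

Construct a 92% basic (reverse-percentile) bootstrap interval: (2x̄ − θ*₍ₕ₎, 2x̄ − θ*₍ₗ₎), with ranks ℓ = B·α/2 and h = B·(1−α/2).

Percentile endpoints at ranks 2 and 48: θ*₍2₎ = 4.125, θ*₍48₎ = 6.573.
Basic interval reflects these around x̄:
  lower = 2 × 5.282 − 6.573 = 3.991
  upper = 2 × 5.282 − 4.125 = 6.439

(3.991, 6.439)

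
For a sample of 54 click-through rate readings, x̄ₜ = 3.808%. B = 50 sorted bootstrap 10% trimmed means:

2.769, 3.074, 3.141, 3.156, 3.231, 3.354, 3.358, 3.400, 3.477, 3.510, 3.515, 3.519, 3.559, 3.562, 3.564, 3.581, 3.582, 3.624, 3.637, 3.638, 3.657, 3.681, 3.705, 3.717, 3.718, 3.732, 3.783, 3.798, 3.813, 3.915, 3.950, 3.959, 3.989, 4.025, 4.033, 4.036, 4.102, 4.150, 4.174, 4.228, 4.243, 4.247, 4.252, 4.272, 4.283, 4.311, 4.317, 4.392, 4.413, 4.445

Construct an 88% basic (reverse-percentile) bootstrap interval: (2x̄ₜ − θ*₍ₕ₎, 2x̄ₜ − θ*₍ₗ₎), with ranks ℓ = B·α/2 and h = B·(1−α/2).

Percentile endpoints at ranks 3 and 47: θ*₍3₎ = 3.141, θ*₍47₎ = 4.317.
Basic interval reflects these around x̄ₜ:
  lower = 2 × 3.808 − 4.317 = 3.299
  upper = 2 × 3.808 − 3.141 = 4.475

(3.299, 4.475)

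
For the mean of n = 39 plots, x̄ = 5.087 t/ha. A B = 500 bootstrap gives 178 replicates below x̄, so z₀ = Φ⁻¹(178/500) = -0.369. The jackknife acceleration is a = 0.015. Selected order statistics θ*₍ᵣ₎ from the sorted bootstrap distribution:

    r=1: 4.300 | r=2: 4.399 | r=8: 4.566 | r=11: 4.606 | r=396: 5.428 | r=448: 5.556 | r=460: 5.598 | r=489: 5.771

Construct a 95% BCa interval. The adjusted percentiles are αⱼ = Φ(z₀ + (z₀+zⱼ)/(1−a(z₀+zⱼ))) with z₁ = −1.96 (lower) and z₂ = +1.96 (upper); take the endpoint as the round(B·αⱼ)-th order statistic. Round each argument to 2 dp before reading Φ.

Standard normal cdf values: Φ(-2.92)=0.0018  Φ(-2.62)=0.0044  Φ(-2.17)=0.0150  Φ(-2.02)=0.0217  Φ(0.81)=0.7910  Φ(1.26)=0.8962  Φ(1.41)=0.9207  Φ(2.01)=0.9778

Lower: z₀ + z₁ = -0.369 + (-1.960) = -2.329; 1 − a(z₀+z₁) = 1 − (0.015)(-2.329) = 1.0349; argument = -0.369 + (-2.329)/1.0349 = -2.6194 → -2.62.
α₁ = Φ(-2.62) = 0.0044; rank = round(500 × 0.0044) = 2; θ*₍2₎ = 4.399.
Upper: z₀ + z₂ = 1.591; 1 − a(z₀+z₂) = 0.9761; argument = 1.2609 → 1.26; α₂ = 0.8962; rank = 448; θ*₍448₎ = 5.556.

(4.399, 5.556)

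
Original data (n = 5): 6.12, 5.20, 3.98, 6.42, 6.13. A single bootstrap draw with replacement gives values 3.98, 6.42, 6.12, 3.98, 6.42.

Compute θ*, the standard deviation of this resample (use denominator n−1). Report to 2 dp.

Mean = 5.3840; sum of squared deviations = 6.6307
s² = 6.6307 / 4 = 1.6577
s = √1.6577 = 1.29

θ* = 1.29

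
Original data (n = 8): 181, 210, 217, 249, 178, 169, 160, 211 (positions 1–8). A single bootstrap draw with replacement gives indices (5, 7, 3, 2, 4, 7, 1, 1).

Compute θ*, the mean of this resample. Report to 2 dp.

Resample values: 178, 160, 217, 210, 249, 160, 181, 181.
Mean = (178 + 160 + 217 + 210 + 249 + 160 + 181 + 181) / 8 = 1536.0 / 8 = 192.00

θ* = 192.00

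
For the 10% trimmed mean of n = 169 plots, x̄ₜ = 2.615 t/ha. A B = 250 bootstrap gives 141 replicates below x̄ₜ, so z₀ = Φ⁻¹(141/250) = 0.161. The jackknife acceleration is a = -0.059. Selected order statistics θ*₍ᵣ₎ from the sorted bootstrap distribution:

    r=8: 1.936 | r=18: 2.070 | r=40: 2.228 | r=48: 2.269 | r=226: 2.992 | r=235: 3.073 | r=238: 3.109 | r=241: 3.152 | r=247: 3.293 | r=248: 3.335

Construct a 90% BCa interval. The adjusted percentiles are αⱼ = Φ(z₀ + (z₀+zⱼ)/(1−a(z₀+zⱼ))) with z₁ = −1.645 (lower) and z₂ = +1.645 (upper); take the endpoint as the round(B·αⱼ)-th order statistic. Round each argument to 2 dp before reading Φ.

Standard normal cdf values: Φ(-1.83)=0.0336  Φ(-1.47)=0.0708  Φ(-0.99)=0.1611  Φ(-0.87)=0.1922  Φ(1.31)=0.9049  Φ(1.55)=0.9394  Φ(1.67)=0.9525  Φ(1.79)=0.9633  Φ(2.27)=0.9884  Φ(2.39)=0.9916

Lower: z₀ + z₁ = 0.161 + (-1.645) = -1.484; 1 − a(z₀+z₁) = 1 − (-0.059)(-1.484) = 0.9124; argument = 0.161 + (-1.484)/0.9124 = -1.4654 → -1.47.
α₁ = Φ(-1.47) = 0.0708; rank = round(250 × 0.0708) = 18; θ*₍18₎ = 2.070.
Upper: z₀ + z₂ = 1.806; 1 − a(z₀+z₂) = 1.1066; argument = 1.7931 → 1.79; α₂ = 0.9633; rank = 241; θ*₍241₎ = 3.152.

(2.070, 3.152)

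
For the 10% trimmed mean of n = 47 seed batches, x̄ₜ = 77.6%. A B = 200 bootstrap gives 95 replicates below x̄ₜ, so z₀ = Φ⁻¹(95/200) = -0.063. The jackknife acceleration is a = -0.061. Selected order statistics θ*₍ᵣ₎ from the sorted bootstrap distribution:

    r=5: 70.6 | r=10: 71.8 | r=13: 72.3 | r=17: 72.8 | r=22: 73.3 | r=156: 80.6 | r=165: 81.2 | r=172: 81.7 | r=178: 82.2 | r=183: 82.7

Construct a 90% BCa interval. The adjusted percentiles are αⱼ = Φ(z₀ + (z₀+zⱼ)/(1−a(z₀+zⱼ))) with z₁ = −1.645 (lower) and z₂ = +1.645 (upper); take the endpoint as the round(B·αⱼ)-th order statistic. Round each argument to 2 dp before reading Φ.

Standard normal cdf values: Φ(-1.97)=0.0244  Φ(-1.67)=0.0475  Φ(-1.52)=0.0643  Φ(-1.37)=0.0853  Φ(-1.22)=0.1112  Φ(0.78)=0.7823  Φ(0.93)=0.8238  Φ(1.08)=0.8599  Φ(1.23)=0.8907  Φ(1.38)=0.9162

Lower: z₀ + z₁ = -0.063 + (-1.645) = -1.708; 1 − a(z₀+z₁) = 1 − (-0.061)(-1.708) = 0.8958; argument = -0.063 + (-1.708)/0.8958 = -1.9697 → -1.97.
α₁ = Φ(-1.97) = 0.0244; rank = round(200 × 0.0244) = 5; θ*₍5₎ = 70.6.
Upper: z₀ + z₂ = 1.582; 1 − a(z₀+z₂) = 1.0965; argument = 1.3798 → 1.38; α₂ = 0.9162; rank = 183; θ*₍183₎ = 82.7.

(70.6, 82.7)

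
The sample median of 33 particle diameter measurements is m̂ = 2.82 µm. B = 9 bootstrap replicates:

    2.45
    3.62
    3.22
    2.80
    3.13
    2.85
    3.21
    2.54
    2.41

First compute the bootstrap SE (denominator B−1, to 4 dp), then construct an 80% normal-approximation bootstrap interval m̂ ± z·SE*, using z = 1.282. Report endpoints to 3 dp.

Mean of replicates = 2.9144; sum of squared deviations = 1.3526; SE* = √(1.3526/8) = 0.4112
Margin = 1.282 × 0.4112 = 0.5272
Interval: 2.82 ± 0.5272

(2.293, 3.347)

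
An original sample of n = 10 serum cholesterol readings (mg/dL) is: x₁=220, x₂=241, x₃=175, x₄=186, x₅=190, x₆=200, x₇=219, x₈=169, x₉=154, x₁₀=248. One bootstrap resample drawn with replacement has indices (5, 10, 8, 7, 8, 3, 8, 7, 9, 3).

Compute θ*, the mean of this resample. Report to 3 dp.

Resample values: 190, 248, 169, 219, 169, 175, 169, 219, 154, 175.
Mean = (190 + 248 + 169 + 219 + 169 + 175 + 169 + 219 + 154 + 175) / 10 = 1887.0 / 10 = 188.700

θ* = 188.700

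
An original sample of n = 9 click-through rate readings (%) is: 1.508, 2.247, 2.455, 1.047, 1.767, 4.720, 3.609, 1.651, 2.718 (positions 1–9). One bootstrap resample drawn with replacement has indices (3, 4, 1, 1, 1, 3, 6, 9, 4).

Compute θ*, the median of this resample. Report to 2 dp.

θ* = 1.51

Resample values: 2.455, 1.047, 1.508, 1.508, 1.508, 2.455, 4.720, 2.718, 1.047.
Sorted: 1.047, 1.047, 1.508, 1.508, 1.508, 2.455, 2.455, 2.718, 4.720
Median = middle value = 1.51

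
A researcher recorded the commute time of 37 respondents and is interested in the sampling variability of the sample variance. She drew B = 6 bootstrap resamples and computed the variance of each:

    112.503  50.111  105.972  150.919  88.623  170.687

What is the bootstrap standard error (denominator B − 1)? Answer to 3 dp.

Bootstrap SE is the standard deviation of the 6 replicate variances.
Mean of replicates: (112.503 + 50.111 + 105.972 + 150.919 + 88.623 + 170.687) / 6 = 678.8150 / 6 = 113.1358
Sum of squared deviations: (−0.6328)² + (−63.0248)² + (−7.1638)² + (+37.7832)² + (−24.5128)² + (+57.5512)² = 9364.4341
Variance = 9364.4341 / 5 = 1872.8868
SE* = √1872.8868

SE* = 43.277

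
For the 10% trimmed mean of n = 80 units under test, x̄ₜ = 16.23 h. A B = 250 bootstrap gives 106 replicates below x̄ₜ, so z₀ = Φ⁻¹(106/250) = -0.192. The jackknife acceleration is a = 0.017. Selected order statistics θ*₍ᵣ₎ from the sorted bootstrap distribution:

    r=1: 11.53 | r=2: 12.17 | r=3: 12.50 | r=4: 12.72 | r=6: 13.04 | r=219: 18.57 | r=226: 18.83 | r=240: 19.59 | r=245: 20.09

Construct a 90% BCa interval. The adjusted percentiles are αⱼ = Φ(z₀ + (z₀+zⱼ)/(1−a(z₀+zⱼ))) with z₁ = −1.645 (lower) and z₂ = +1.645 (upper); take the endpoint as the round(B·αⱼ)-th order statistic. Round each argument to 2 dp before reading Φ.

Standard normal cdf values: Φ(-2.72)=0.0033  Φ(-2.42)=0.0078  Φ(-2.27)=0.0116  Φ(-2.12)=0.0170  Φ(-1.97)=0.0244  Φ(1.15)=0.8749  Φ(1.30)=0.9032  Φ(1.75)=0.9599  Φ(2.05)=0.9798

Lower: z₀ + z₁ = -0.192 + (-1.645) = -1.837; 1 − a(z₀+z₁) = 1 − (0.017)(-1.837) = 1.0312; argument = -0.192 + (-1.837)/1.0312 = -1.9734 → -1.97.
α₁ = Φ(-1.97) = 0.0244; rank = round(250 × 0.0244) = 6; θ*₍6₎ = 13.04.
Upper: z₀ + z₂ = 1.453; 1 − a(z₀+z₂) = 0.9753; argument = 1.2978 → 1.30; α₂ = 0.9032; rank = 226; θ*₍226₎ = 18.83.

(13.04, 18.83)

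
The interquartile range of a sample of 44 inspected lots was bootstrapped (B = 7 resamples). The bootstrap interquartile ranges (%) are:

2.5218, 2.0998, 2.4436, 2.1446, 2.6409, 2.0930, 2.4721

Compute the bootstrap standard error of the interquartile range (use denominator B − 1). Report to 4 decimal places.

SE* = 0.2267

Bootstrap SE is the standard deviation of the 7 replicate interquartile ranges.
Mean of replicates: (2.5218 + 2.0998 + 2.4436 + 2.1446 + 2.6409 + 2.0930 + 2.4721) / 7 = 16.41580 / 7 = 2.34511
Sum of squared deviations: (+0.17669)² + (−0.24531)² + (+0.09849)² + (−0.20051)² + (+0.29579)² + (−0.25211)² + (+0.12699)² = 0.30848
Variance = 0.30848 / 6 = 0.05141
SE* = √0.05141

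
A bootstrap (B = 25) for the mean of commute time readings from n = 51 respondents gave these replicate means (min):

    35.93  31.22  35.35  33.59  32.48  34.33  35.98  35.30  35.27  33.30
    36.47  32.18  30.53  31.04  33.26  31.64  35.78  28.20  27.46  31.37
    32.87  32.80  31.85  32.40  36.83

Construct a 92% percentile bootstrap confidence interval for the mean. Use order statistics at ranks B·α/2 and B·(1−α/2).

(27.46, 36.47)

Sorted replicates: 27.46, 28.20, 30.53, 31.04, 31.22, 31.37, 31.64, 31.85, 32.18, 32.40, 32.48, 32.80, 32.87, 33.26, 33.30, 33.59, 34.33, 35.27, 35.30, 35.35, 35.78, 35.93, 35.98, 36.47, 36.83
α = 0.08; lower rank = 25 × 0.040 = 1; upper rank = 25 × 0.960 = 24.
The 1st smallest replicate is 27.46; the 24th is 36.47.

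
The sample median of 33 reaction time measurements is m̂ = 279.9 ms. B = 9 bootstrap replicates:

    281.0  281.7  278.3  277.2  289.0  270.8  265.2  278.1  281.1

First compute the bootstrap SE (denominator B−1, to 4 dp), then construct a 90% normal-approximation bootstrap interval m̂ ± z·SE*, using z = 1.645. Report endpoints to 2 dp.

Mean of replicates = 278.0444; sum of squared deviations = 369.7022; SE* = √(369.7022/8) = 6.7980
Margin = 1.645 × 6.7980 = 11.183
Interval: 279.9 ± 11.183

(268.72, 291.08)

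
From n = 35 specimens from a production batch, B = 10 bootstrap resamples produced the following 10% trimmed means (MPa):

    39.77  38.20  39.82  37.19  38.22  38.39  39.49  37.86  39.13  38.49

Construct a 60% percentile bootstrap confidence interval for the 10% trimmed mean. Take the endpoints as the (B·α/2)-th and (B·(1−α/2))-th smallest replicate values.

(37.86, 39.49)

Sorted replicates: 37.19, 37.86, 38.20, 38.22, 38.39, 38.49, 39.13, 39.49, 39.77, 39.82
α = 0.40; lower rank = 10 × 0.200 = 2; upper rank = 10 × 0.800 = 8.
The 2nd smallest replicate is 37.86; the 8th is 39.49.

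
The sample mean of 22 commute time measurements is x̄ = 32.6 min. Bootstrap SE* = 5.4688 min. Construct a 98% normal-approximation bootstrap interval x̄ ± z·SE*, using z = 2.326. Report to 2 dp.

Margin = 2.326 × 5.4688 = 12.720
Interval: 32.6 ± 12.720

(19.88, 45.32)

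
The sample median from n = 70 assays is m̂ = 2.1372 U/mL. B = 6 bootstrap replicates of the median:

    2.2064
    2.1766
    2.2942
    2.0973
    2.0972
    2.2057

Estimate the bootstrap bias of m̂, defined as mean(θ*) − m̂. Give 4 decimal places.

mean(θ*) = (2.2064 + 2.1766 + 2.2942 + 2.0973 + 2.0972 + 2.2057) / 6 = 2.17957
bias = 2.17957 − 2.1372

bias = +0.0424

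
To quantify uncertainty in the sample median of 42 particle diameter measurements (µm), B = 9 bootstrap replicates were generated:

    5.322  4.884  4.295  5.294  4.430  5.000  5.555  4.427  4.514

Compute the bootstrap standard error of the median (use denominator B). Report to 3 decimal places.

SE* = 0.437

Bootstrap SE is the standard deviation of the 9 replicate medians.
Mean of replicates: (5.322 + 4.884 + 4.295 + 5.294 + 4.430 + 5.000 + 5.555 + 4.427 + 4.514) / 9 = 43.7210 / 9 = 4.8579
Sum of squared deviations: (+0.4641)² + (+0.0261)² + (−0.5629)² + (+0.4361)² + (−0.4279)² + (+0.1421)² + (+0.6971)² + (−0.4309)² + (−0.3439)² = 1.7163
Variance = 1.7163 / 9 = 0.1907
SE* = √0.1907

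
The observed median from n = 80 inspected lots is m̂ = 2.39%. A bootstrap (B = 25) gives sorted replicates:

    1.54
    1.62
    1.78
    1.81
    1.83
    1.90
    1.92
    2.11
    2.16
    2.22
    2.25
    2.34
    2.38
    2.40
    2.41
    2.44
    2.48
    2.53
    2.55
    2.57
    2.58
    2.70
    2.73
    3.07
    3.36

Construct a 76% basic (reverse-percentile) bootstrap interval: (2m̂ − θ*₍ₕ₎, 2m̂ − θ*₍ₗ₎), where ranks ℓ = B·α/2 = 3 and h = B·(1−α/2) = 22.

(2.08, 3.00)

Percentile endpoints at ranks 3 and 22: θ*₍3₎ = 1.78, θ*₍22₎ = 2.70.
Basic interval reflects these around m̂:
  lower = 2 × 2.39 − 2.70 = 2.08
  upper = 2 × 2.39 − 1.78 = 3.00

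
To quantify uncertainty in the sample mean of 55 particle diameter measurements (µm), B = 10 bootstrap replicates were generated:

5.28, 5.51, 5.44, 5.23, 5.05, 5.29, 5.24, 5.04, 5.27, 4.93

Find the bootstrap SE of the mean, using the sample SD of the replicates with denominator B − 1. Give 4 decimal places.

Bootstrap SE is the standard deviation of the 10 replicate means.
Mean of replicates: (5.28 + 5.51 + 5.44 + 5.23 + 5.05 + 5.29 + 5.24 + 5.04 + 5.27 + 4.93) / 10 = 52.28000 / 10 = 5.22800
Sum of squared deviations: (+0.05200)² + (+0.28200)² + (+0.21200)² + (+0.00200)² + (−0.17800)² + (+0.06200)² + (+0.01200)² + (−0.18800)² + (+0.04200)² + (−0.29800)² = 0.28876
Variance = 0.28876 / 9 = 0.03208
SE* = √0.03208

SE* = 0.1791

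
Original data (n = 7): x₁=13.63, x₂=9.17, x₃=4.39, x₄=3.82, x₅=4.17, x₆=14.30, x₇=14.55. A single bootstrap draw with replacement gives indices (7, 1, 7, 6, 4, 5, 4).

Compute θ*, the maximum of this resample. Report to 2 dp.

Resample values: 14.55, 13.63, 14.55, 14.30, 3.82, 4.17, 3.82.
Maximum = 14.55

θ* = 14.55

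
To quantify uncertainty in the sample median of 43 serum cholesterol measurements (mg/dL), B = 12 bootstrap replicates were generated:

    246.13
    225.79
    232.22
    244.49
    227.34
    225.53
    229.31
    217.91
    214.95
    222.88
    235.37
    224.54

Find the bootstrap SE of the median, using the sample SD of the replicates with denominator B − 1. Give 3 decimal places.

Bootstrap SE is the standard deviation of the 12 replicate medians.
Mean of replicates: (246.13 + 225.79 + 232.22 + 244.49 + 227.34 + 225.53 + 229.31 + 217.91 + 214.95 + 222.88 + 235.37 + 224.54) / 12 = 2746.4600 / 12 = 228.8717
Sum of squared deviations: (+17.2583)² + (−3.0817)² + (+3.3483)² + (+15.6183)² + (−1.5317)² + (−3.3417)² + (+0.4383)² + (−10.9617)² + (−13.9217)² + (−5.9917)² + (+6.4983)² + (−4.3317)² = 987.0580
Variance = 987.0580 / 11 = 89.7325
SE* = √89.7325

SE* = 9.473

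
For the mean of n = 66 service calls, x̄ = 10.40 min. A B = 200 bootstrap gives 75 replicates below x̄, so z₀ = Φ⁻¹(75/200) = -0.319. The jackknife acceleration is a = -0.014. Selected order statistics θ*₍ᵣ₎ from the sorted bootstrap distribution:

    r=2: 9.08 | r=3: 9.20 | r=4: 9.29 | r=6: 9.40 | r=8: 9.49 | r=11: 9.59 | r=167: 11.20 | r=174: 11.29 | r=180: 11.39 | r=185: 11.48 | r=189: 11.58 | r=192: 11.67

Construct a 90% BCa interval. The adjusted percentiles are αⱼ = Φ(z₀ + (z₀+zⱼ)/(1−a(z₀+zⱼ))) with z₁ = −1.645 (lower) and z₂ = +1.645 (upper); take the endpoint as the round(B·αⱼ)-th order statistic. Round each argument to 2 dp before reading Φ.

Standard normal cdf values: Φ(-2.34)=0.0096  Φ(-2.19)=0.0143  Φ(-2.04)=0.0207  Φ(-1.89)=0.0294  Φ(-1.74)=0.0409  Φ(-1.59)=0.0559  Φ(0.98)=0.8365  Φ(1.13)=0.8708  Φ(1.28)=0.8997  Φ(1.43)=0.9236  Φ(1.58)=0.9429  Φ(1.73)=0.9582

(9.08, 11.20)

Lower: z₀ + z₁ = -0.319 + (-1.645) = -1.964; 1 − a(z₀+z₁) = 1 − (-0.014)(-1.964) = 0.9725; argument = -0.319 + (-1.964)/0.9725 = -2.3385 → -2.34.
α₁ = Φ(-2.34) = 0.0096; rank = round(200 × 0.0096) = 2; θ*₍2₎ = 9.08.
Upper: z₀ + z₂ = 1.326; 1 − a(z₀+z₂) = 1.0186; argument = 0.9828 → 0.98; α₂ = 0.8365; rank = 167; θ*₍167₎ = 11.20.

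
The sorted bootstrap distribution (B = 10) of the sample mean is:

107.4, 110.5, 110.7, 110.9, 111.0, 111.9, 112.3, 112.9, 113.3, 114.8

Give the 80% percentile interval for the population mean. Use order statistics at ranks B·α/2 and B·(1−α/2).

(107.4, 113.3)

α = 0.20; lower rank = 10 × 0.100 = 1; upper rank = 10 × 0.900 = 9.
The 1st smallest replicate is 107.4; the 9th is 113.3.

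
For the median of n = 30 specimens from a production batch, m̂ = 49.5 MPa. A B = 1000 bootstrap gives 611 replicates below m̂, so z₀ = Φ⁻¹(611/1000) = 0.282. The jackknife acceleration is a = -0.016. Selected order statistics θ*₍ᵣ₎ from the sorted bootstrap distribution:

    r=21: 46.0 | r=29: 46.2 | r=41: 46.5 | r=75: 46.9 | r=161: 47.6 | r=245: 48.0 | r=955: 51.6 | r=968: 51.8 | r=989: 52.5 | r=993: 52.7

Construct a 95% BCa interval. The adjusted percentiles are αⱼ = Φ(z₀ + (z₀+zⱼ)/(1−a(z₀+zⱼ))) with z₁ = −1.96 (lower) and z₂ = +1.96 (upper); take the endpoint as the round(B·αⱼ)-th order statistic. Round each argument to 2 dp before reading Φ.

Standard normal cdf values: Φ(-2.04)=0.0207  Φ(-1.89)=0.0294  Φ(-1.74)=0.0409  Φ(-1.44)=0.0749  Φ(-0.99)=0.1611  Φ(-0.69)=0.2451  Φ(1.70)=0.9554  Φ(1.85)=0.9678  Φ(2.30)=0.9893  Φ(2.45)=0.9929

Lower: z₀ + z₁ = 0.282 + (-1.960) = -1.678; 1 − a(z₀+z₁) = 1 − (-0.016)(-1.678) = 0.9732; argument = 0.282 + (-1.678)/0.9732 = -1.4423 → -1.44.
α₁ = Φ(-1.44) = 0.0749; rank = round(1000 × 0.0749) = 75; θ*₍75₎ = 46.9.
Upper: z₀ + z₂ = 2.242; 1 − a(z₀+z₂) = 1.0359; argument = 2.4464 → 2.45; α₂ = 0.9929; rank = 993; θ*₍993₎ = 52.7.

(46.9, 52.7)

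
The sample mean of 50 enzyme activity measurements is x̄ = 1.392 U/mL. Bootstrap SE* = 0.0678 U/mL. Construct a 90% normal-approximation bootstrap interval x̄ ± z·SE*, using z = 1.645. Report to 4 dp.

(1.2805, 1.5035)

Margin = 1.645 × 0.0678 = 0.11153
Interval: 1.392 ± 0.11153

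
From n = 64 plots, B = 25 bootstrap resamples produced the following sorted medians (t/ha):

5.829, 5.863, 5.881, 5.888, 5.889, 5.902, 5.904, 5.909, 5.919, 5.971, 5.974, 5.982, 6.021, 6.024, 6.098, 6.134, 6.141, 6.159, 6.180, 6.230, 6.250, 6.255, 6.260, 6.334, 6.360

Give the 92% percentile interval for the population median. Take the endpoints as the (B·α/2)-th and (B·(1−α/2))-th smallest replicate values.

α = 0.08; lower rank = 25 × 0.040 = 1; upper rank = 25 × 0.960 = 24.
The 1st smallest replicate is 5.829; the 24th is 6.334.

(5.829, 6.334)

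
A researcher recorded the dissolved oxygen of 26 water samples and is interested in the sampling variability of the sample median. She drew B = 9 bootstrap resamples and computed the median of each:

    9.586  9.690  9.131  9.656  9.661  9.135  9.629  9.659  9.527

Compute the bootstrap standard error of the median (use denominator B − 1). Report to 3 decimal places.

SE* = 0.224

Bootstrap SE is the standard deviation of the 9 replicate medians.
Mean of replicates: (9.586 + 9.690 + 9.131 + 9.656 + 9.661 + 9.135 + 9.629 + 9.659 + 9.527) / 9 = 85.6740 / 9 = 9.5193
Sum of squared deviations: (+0.0667)² + (+0.1707)² + (−0.3883)² + (+0.1367)² + (+0.1417)² + (−0.3843)² + (+0.1097)² + (+0.1397)² + (+0.0077)² = 0.4024
Variance = 0.4024 / 8 = 0.0503
SE* = √0.0503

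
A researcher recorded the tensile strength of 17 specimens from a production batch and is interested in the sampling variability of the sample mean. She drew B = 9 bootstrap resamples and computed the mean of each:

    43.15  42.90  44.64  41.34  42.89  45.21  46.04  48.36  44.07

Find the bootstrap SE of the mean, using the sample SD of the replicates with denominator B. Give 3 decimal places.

SE* = 1.959

Bootstrap SE is the standard deviation of the 9 replicate means.
Mean of replicates: (43.15 + 42.90 + 44.64 + 41.34 + 42.89 + 45.21 + 46.04 + 48.36 + 44.07) / 9 = 398.6000 / 9 = 44.2889
Sum of squared deviations: (−1.1389)² + (−1.3889)² + (+0.3511)² + (−2.9489)² + (−1.3989)² + (+0.9211)² + (+1.7511)² + (+4.0711)² + (−0.2189)² = 34.5389
Variance = 34.5389 / 9 = 3.8377
SE* = √3.8377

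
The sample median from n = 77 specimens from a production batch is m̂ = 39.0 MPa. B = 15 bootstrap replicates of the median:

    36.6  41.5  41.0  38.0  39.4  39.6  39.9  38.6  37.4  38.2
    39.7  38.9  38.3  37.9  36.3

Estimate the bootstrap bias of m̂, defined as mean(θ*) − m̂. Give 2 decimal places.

bias = −0.25

mean(θ*) = (36.6 + 41.5 + 41.0 + 38.0 + 39.4 + 39.6 + 39.9 + 38.6 + 37.4 + 38.2 + 39.7 + 38.9 + 38.3 + 37.9 + 36.3) / 15 = 38.753
bias = 38.753 − 39.0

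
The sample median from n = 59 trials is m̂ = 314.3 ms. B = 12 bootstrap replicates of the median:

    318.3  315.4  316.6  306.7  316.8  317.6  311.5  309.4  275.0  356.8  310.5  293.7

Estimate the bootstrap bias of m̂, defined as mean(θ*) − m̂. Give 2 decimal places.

bias = −1.94

mean(θ*) = (318.3 + 315.4 + 316.6 + 306.7 + 316.8 + 317.6 + 311.5 + 309.4 + 275.0 + 356.8 + 310.5 + 293.7) / 12 = 312.358
bias = 312.358 − 314.3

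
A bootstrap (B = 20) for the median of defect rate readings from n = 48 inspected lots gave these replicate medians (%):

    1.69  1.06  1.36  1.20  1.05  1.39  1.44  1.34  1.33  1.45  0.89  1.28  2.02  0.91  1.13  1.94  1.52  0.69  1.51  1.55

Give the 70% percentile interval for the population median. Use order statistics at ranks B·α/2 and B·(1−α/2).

(0.91, 1.55)

Sorted replicates: 0.69, 0.89, 0.91, 1.05, 1.06, 1.13, 1.20, 1.28, 1.33, 1.34, 1.36, 1.39, 1.44, 1.45, 1.51, 1.52, 1.55, 1.69, 1.94, 2.02
α = 0.30; lower rank = 20 × 0.150 = 3; upper rank = 20 × 0.850 = 17.
The 3rd smallest replicate is 0.91; the 17th is 1.55.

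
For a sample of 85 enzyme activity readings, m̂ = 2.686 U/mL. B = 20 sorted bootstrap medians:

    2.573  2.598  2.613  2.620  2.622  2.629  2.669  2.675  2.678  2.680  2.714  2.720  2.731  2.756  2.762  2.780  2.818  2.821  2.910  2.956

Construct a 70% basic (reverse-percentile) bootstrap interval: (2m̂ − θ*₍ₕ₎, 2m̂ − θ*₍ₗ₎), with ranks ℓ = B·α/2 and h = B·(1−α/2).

Percentile endpoints at ranks 3 and 17: θ*₍3₎ = 2.613, θ*₍17₎ = 2.818.
Basic interval reflects these around m̂:
  lower = 2 × 2.686 − 2.818 = 2.554
  upper = 2 × 2.686 − 2.613 = 2.759

(2.554, 2.759)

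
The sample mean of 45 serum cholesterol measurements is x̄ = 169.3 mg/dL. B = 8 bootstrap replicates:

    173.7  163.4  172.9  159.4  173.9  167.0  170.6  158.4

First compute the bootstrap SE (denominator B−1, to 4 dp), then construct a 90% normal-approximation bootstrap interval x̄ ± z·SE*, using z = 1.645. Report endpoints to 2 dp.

(158.83, 179.77)

Mean of replicates = 167.4125; sum of squared deviations = 283.5887; SE* = √(283.5887/7) = 6.3650
Margin = 1.645 × 6.3650 = 10.470
Interval: 169.3 ± 10.470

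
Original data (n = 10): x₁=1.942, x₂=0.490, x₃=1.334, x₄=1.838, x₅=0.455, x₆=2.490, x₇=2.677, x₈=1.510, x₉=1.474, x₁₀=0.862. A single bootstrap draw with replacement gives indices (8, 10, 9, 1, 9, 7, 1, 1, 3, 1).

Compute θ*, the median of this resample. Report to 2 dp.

θ* = 1.73

Resample values: 1.510, 0.862, 1.474, 1.942, 1.474, 2.677, 1.942, 1.942, 1.334, 1.942.
Sorted: 0.862, 1.334, 1.474, 1.474, 1.510, 1.942, 1.942, 1.942, 1.942, 2.677
Median = average of the two middle values = 1.73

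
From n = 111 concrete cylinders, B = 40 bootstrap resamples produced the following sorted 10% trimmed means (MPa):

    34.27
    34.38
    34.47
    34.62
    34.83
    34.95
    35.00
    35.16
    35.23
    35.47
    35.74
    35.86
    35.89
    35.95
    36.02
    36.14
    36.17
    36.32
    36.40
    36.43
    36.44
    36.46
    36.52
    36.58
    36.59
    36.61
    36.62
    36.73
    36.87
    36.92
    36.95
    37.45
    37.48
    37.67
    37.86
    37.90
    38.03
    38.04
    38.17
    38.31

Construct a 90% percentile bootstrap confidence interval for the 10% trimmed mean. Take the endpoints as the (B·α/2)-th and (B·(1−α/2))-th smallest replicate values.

(34.38, 38.04)

α = 0.10; lower rank = 40 × 0.050 = 2; upper rank = 40 × 0.950 = 38.
The 2nd smallest replicate is 34.38; the 38th is 38.04.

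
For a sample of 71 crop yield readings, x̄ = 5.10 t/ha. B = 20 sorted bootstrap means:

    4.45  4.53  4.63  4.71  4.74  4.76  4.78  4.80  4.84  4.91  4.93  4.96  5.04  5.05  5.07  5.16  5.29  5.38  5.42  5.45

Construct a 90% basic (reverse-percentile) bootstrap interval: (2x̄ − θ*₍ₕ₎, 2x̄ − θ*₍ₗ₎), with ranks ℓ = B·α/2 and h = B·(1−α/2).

Percentile endpoints at ranks 1 and 19: θ*₍1₎ = 4.45, θ*₍19₎ = 5.42.
Basic interval reflects these around x̄:
  lower = 2 × 5.10 − 5.42 = 4.78
  upper = 2 × 5.10 − 4.45 = 5.75

(4.78, 5.75)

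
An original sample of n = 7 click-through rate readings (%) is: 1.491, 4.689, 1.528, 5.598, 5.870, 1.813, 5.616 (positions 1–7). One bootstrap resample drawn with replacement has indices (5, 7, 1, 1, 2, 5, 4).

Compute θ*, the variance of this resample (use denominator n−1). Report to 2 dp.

Resample values: 5.870, 5.616, 1.491, 1.491, 4.689, 5.870, 5.598.
Mean = 4.3750; sum of squared deviations = 24.2394
s² = 24.2394 / 6 = 4.0399

θ* = 4.04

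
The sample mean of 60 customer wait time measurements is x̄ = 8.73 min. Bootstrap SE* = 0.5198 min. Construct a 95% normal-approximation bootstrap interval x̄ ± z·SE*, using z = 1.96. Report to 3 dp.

(7.711, 9.749)

Margin = 1.96 × 0.5198 = 1.0188
Interval: 8.73 ± 1.0188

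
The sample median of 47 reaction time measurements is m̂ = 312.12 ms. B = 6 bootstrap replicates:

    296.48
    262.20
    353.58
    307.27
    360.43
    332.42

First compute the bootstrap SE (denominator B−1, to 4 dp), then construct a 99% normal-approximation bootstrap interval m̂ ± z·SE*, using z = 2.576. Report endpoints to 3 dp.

Mean of replicates = 318.7300; sum of squared deviations = 6962.8636; SE* = √(6962.8636/5) = 37.3172
Margin = 2.576 × 37.3172 = 96.1291
Interval: 312.12 ± 96.1291

(215.991, 408.249)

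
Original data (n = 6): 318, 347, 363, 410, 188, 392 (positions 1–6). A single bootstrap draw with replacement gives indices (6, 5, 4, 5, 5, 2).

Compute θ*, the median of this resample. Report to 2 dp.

θ* = 267.50

Resample values: 392, 188, 410, 188, 188, 347.
Sorted: 188, 188, 188, 347, 392, 410
Median = average of the two middle values = 267.50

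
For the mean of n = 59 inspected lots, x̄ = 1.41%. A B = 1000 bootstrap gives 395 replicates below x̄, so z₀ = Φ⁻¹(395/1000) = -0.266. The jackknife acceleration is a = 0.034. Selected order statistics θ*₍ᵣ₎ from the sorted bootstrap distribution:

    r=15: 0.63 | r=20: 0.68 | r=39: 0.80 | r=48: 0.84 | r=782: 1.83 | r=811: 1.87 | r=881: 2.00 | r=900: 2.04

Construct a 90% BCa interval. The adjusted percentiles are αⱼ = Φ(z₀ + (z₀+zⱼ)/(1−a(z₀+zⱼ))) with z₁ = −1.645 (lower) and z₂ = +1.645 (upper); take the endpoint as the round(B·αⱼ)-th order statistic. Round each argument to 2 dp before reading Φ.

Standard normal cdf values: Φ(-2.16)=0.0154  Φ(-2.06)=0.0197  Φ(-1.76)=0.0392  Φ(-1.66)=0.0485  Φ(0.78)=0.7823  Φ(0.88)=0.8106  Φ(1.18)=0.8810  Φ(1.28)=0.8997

Lower: z₀ + z₁ = -0.266 + (-1.645) = -1.911; 1 − a(z₀+z₁) = 1 − (0.034)(-1.911) = 1.0650; argument = -0.266 + (-1.911)/1.0650 = -2.0604 → -2.06.
α₁ = Φ(-2.06) = 0.0197; rank = round(1000 × 0.0197) = 20; θ*₍20₎ = 0.68.
Upper: z₀ + z₂ = 1.379; 1 − a(z₀+z₂) = 0.9531; argument = 1.1808 → 1.18; α₂ = 0.8810; rank = 881; θ*₍881₎ = 2.00.

(0.68, 2.00)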